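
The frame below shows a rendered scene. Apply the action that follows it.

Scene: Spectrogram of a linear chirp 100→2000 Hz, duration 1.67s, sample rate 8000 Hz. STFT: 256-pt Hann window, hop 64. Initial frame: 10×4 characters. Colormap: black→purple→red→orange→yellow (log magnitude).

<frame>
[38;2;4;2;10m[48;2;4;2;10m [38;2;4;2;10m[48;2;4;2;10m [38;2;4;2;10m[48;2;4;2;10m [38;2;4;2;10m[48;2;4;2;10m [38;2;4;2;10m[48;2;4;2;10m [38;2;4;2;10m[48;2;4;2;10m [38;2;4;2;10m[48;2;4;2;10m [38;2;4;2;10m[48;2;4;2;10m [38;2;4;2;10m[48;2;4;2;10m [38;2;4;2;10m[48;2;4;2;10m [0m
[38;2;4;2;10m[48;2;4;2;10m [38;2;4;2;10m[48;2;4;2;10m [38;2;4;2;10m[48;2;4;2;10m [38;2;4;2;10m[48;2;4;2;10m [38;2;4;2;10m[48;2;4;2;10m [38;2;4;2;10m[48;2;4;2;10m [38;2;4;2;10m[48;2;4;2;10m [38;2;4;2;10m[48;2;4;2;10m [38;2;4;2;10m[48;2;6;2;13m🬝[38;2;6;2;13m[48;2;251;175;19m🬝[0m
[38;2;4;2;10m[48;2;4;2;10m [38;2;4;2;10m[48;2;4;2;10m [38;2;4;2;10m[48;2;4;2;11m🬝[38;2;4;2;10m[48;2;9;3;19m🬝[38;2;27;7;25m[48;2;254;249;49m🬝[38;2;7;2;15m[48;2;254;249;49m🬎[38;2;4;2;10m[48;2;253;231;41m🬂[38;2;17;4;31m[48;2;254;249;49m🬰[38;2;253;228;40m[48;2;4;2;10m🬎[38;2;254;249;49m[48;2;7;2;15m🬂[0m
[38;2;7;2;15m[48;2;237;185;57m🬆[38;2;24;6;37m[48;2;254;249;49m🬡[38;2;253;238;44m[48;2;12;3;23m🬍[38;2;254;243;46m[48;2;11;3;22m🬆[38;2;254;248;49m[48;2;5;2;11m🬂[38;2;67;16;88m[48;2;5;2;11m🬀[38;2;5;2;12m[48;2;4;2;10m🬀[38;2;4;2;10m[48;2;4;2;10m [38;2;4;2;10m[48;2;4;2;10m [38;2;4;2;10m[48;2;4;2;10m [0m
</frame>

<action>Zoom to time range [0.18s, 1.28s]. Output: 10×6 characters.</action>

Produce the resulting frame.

<frame>
[38;2;4;2;10m[48;2;4;2;10m [38;2;4;2;10m[48;2;4;2;10m [38;2;4;2;10m[48;2;4;2;10m [38;2;4;2;10m[48;2;4;2;10m [38;2;4;2;10m[48;2;4;2;10m [38;2;4;2;10m[48;2;4;2;10m [38;2;4;2;10m[48;2;4;2;10m [38;2;4;2;10m[48;2;4;2;10m [38;2;4;2;10m[48;2;4;2;10m [38;2;4;2;10m[48;2;4;2;10m [0m
[38;2;4;2;10m[48;2;4;2;10m [38;2;4;2;10m[48;2;4;2;10m [38;2;4;2;10m[48;2;4;2;10m [38;2;4;2;10m[48;2;4;2;10m [38;2;4;2;10m[48;2;4;2;10m [38;2;4;2;10m[48;2;4;2;10m [38;2;4;2;10m[48;2;4;2;10m [38;2;4;2;10m[48;2;4;2;10m [38;2;4;2;10m[48;2;4;2;10m [38;2;4;2;10m[48;2;4;2;10m [0m
[38;2;4;2;10m[48;2;4;2;10m [38;2;4;2;10m[48;2;4;2;10m [38;2;4;2;10m[48;2;4;2;10m [38;2;4;2;10m[48;2;4;2;10m [38;2;4;2;10m[48;2;4;2;10m [38;2;4;2;10m[48;2;4;2;10m [38;2;4;2;10m[48;2;4;2;10m [38;2;4;2;10m[48;2;4;2;10m [38;2;4;2;10m[48;2;4;2;10m [38;2;4;2;10m[48;2;4;2;10m [0m
[38;2;4;2;10m[48;2;4;2;10m [38;2;4;2;10m[48;2;4;2;10m [38;2;4;2;10m[48;2;4;2;10m [38;2;4;2;10m[48;2;4;2;10m [38;2;4;2;10m[48;2;4;2;10m [38;2;4;2;10m[48;2;4;2;11m🬝[38;2;4;2;10m[48;2;7;2;15m🬝[38;2;6;2;13m[48;2;110;27;86m🬝[38;2;5;2;13m[48;2;254;249;49m🬎[38;2;12;3;23m[48;2;252;218;36m🬆[0m
[38;2;4;2;10m[48;2;5;2;12m🬝[38;2;4;2;11m[48;2;14;4;28m🬝[38;2;21;5;26m[48;2;253;228;41m🬝[38;2;10;3;21m[48;2;254;249;49m🬎[38;2;63;16;35m[48;2;254;249;49m🬆[38;2;21;5;38m[48;2;242;195;50m🬡[38;2;253;234;43m[48;2;7;2;16m🬎[38;2;254;249;49m[48;2;25;6;34m🬂[38;2;252;200;29m[48;2;5;2;11m🬂[38;2;27;6;48m[48;2;5;2;12m🬀[0m
[38;2;252;220;37m[48;2;20;5;38m🬍[38;2;254;249;49m[48;2;54;14;35m🬆[38;2;254;249;49m[48;2;7;2;15m🬂[38;2;253;221;38m[48;2;11;3;23m🬀[38;2;10;3;21m[48;2;4;2;11m🬀[38;2;5;2;12m[48;2;4;2;10m🬀[38;2;4;2;10m[48;2;4;2;10m [38;2;4;2;10m[48;2;4;2;10m [38;2;4;2;10m[48;2;4;2;10m [38;2;4;2;10m[48;2;4;2;10m [0m
</frame>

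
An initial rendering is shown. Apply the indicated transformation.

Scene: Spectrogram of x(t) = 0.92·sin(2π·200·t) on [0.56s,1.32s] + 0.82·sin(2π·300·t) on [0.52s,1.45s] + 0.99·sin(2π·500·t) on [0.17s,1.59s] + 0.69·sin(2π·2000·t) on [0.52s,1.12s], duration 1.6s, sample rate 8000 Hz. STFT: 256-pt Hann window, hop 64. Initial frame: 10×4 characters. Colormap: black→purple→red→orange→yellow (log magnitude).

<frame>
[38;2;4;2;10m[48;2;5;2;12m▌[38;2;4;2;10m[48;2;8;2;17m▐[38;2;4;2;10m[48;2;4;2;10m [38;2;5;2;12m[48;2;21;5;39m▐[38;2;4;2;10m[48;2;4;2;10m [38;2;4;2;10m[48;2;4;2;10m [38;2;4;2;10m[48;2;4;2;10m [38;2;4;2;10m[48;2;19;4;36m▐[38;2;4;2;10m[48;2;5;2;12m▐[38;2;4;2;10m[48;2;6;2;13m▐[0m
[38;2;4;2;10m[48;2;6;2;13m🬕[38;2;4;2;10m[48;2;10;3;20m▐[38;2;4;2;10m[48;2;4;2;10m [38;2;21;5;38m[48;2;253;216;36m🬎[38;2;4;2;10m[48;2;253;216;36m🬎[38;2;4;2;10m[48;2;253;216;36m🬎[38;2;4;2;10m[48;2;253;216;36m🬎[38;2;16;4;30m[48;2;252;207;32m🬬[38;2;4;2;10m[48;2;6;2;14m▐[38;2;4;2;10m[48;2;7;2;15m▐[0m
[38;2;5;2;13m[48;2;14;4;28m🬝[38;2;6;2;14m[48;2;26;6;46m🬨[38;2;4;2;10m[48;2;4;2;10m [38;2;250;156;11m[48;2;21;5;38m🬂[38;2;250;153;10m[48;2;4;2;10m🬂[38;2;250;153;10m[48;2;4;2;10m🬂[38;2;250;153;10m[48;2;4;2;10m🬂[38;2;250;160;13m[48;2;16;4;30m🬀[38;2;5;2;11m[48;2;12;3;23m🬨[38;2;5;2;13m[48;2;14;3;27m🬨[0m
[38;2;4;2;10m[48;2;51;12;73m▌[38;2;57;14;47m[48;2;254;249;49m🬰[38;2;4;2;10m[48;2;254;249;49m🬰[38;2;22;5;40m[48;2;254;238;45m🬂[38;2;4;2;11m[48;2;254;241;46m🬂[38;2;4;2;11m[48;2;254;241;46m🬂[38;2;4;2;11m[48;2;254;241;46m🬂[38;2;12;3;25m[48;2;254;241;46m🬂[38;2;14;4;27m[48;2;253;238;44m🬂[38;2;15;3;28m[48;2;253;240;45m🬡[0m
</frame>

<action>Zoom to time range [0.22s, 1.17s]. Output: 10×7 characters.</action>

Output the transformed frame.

<frame>
[38;2;4;2;10m[48;2;4;2;10m [38;2;4;2;10m[48;2;4;2;10m [38;2;4;2;10m[48;2;4;2;10m [38;2;5;2;12m[48;2;17;4;33m▐[38;2;4;2;10m[48;2;4;2;10m [38;2;4;2;10m[48;2;4;2;10m [38;2;4;2;10m[48;2;4;2;10m [38;2;4;2;10m[48;2;4;2;10m [38;2;4;2;10m[48;2;4;2;10m [38;2;4;2;10m[48;2;16;4;30m▌[0m
[38;2;4;2;10m[48;2;4;2;10m [38;2;4;2;10m[48;2;4;2;10m [38;2;4;2;10m[48;2;4;2;10m [38;2;5;2;12m[48;2;21;5;38m▐[38;2;4;2;10m[48;2;4;2;10m [38;2;4;2;10m[48;2;4;2;10m [38;2;4;2;10m[48;2;4;2;10m [38;2;4;2;10m[48;2;4;2;10m [38;2;4;2;10m[48;2;4;2;10m [38;2;4;2;10m[48;2;19;4;35m▌[0m
[38;2;4;2;10m[48;2;4;2;10m [38;2;4;2;10m[48;2;4;2;10m [38;2;4;2;10m[48;2;4;2;10m [38;2;5;2;13m[48;2;33;7;58m▐[38;2;4;2;10m[48;2;4;2;10m [38;2;4;2;10m[48;2;4;2;10m [38;2;4;2;10m[48;2;4;2;10m [38;2;4;2;10m[48;2;4;2;10m [38;2;4;2;10m[48;2;4;2;10m [38;2;4;2;10m[48;2;31;7;56m▌[0m
[38;2;4;2;10m[48;2;4;2;10m [38;2;4;2;10m[48;2;4;2;10m [38;2;4;2;10m[48;2;4;2;10m [38;2;53;13;50m[48;2;253;216;36m🬰[38;2;4;2;10m[48;2;253;216;36m🬰[38;2;4;2;10m[48;2;253;216;36m🬰[38;2;4;2;10m[48;2;253;216;36m🬰[38;2;4;2;10m[48;2;253;216;36m🬰[38;2;4;2;10m[48;2;253;216;36m🬰[38;2;52;13;48m[48;2;253;216;36m🬰[0m
[38;2;4;2;10m[48;2;4;2;10m [38;2;4;2;10m[48;2;4;2;10m [38;2;4;2;10m[48;2;4;2;10m [38;2;32;7;57m[48;2;11;3;23m🬄[38;2;4;2;10m[48;2;4;2;10m [38;2;4;2;10m[48;2;4;2;10m [38;2;4;2;10m[48;2;4;2;10m [38;2;4;2;10m[48;2;4;2;10m [38;2;4;2;10m[48;2;4;2;10m [38;2;4;2;10m[48;2;31;7;56m▌[0m
[38;2;4;2;10m[48;2;5;2;12m🬎[38;2;4;2;10m[48;2;5;2;12m🬎[38;2;4;2;10m[48;2;5;2;12m🬎[38;2;13;3;26m[48;2;28;6;49m🬎[38;2;4;2;10m[48;2;5;2;13m🬎[38;2;4;2;10m[48;2;5;2;13m🬎[38;2;4;2;10m[48;2;5;2;13m🬎[38;2;4;2;10m[48;2;5;2;13m🬎[38;2;4;2;10m[48;2;5;2;13m🬎[38;2;4;2;11m[48;2;19;4;35m▌[0m
[38;2;254;249;49m[48;2;4;2;10m🬂[38;2;254;249;49m[48;2;4;2;10m🬂[38;2;254;249;49m[48;2;4;2;10m🬂[38;2;253;235;43m[48;2;167;43;82m🬬[38;2;254;249;49m[48;2;253;228;41m🬂[38;2;254;249;49m[48;2;253;228;41m🬂[38;2;254;249;49m[48;2;253;228;41m🬂[38;2;254;249;49m[48;2;253;228;41m🬂[38;2;254;249;49m[48;2;253;228;41m🬂[38;2;254;249;49m[48;2;253;228;41m🬂[0m
</frame>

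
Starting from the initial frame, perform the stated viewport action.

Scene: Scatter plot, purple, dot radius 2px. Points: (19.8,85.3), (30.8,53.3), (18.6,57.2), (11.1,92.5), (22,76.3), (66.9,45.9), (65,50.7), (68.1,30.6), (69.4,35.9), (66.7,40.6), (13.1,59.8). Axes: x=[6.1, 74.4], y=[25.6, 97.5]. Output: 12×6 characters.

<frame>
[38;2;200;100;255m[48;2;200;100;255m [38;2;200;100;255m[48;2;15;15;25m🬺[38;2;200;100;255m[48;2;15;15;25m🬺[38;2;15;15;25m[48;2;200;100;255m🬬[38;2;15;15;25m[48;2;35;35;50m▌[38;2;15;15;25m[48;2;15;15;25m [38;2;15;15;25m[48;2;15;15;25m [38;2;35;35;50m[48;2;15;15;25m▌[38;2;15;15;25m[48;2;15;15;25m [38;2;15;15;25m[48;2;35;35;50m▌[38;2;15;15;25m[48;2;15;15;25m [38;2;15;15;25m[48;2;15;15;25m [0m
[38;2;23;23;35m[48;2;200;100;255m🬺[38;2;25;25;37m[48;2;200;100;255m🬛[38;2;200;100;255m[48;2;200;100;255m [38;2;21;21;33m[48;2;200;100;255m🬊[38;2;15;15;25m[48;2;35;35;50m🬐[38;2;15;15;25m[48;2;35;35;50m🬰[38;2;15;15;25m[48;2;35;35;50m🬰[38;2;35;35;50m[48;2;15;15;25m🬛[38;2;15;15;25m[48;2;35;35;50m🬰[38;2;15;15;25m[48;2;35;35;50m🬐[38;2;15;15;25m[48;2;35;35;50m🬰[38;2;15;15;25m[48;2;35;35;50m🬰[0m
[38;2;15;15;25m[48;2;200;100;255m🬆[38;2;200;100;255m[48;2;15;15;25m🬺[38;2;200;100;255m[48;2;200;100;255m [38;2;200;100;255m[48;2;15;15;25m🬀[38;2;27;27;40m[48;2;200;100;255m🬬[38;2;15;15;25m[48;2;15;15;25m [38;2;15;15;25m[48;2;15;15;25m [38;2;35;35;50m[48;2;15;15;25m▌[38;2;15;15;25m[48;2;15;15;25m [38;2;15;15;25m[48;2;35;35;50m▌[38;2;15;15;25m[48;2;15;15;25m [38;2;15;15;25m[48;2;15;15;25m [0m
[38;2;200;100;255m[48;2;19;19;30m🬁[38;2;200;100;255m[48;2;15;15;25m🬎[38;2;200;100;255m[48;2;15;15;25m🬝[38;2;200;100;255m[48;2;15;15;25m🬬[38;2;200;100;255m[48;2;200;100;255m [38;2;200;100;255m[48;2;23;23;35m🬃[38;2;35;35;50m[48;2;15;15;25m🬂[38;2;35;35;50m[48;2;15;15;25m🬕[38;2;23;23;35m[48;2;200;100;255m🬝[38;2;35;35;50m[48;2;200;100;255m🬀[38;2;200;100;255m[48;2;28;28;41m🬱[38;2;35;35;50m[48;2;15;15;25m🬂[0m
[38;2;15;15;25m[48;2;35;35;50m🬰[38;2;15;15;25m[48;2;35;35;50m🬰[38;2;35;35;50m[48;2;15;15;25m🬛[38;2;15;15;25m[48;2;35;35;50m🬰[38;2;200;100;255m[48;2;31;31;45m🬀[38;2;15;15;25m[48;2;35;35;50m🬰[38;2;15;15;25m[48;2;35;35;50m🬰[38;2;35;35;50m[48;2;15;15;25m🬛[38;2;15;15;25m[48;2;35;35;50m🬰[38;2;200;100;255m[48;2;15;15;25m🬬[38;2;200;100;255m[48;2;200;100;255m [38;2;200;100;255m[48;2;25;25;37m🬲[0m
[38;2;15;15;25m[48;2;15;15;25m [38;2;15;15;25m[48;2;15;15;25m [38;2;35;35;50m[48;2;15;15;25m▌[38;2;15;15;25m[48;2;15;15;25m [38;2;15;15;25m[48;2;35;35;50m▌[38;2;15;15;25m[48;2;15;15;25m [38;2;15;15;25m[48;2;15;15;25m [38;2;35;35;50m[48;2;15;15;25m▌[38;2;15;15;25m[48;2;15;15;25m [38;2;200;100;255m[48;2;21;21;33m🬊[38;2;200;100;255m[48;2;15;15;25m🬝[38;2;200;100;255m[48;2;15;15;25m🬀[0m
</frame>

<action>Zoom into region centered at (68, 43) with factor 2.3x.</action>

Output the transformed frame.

<frame>
[38;2;15;15;25m[48;2;15;15;25m [38;2;15;15;25m[48;2;15;15;25m [38;2;35;35;50m[48;2;15;15;25m▌[38;2;15;15;25m[48;2;15;15;25m [38;2;23;23;35m[48;2;200;100;255m🬝[38;2;15;15;25m[48;2;15;15;25m [38;2;15;15;25m[48;2;15;15;25m [38;2;35;35;50m[48;2;15;15;25m▌[38;2;15;15;25m[48;2;15;15;25m [38;2;15;15;25m[48;2;35;35;50m▌[38;2;15;15;25m[48;2;15;15;25m [38;2;15;15;25m[48;2;15;15;25m [0m
[38;2;15;15;25m[48;2;35;35;50m🬰[38;2;15;15;25m[48;2;35;35;50m🬰[38;2;35;35;50m[48;2;15;15;25m🬛[38;2;19;19;30m[48;2;200;100;255m🬴[38;2;200;100;255m[48;2;200;100;255m [38;2;200;100;255m[48;2;15;15;25m🬺[38;2;15;15;25m[48;2;35;35;50m🬰[38;2;35;35;50m[48;2;15;15;25m🬛[38;2;15;15;25m[48;2;35;35;50m🬰[38;2;15;15;25m[48;2;35;35;50m🬐[38;2;15;15;25m[48;2;35;35;50m🬰[38;2;15;15;25m[48;2;35;35;50m🬰[0m
[38;2;15;15;25m[48;2;15;15;25m [38;2;15;15;25m[48;2;15;15;25m [38;2;35;35;50m[48;2;15;15;25m▌[38;2;15;15;25m[48;2;15;15;25m [38;2;200;100;255m[48;2;15;15;25m🬨[38;2;200;100;255m[48;2;200;100;255m [38;2;200;100;255m[48;2;15;15;25m🬀[38;2;35;35;50m[48;2;15;15;25m▌[38;2;15;15;25m[48;2;15;15;25m [38;2;15;15;25m[48;2;35;35;50m▌[38;2;15;15;25m[48;2;15;15;25m [38;2;15;15;25m[48;2;15;15;25m [0m
[38;2;35;35;50m[48;2;15;15;25m🬂[38;2;35;35;50m[48;2;15;15;25m🬂[38;2;35;35;50m[48;2;15;15;25m🬕[38;2;35;35;50m[48;2;15;15;25m🬂[38;2;200;100;255m[48;2;21;21;33m🬊[38;2;200;100;255m[48;2;200;100;255m [38;2;200;100;255m[48;2;25;25;37m🬲[38;2;35;35;50m[48;2;15;15;25m🬕[38;2;35;35;50m[48;2;15;15;25m🬂[38;2;35;35;50m[48;2;15;15;25m🬨[38;2;35;35;50m[48;2;15;15;25m🬂[38;2;35;35;50m[48;2;15;15;25m🬂[0m
[38;2;15;15;25m[48;2;35;35;50m🬰[38;2;15;15;25m[48;2;35;35;50m🬰[38;2;35;35;50m[48;2;15;15;25m🬛[38;2;15;15;25m[48;2;35;35;50m🬰[38;2;15;15;25m[48;2;35;35;50m🬐[38;2;200;100;255m[48;2;35;35;50m🬸[38;2;200;100;255m[48;2;15;15;25m🬝[38;2;200;100;255m[48;2;27;27;40m🬀[38;2;15;15;25m[48;2;35;35;50m🬰[38;2;15;15;25m[48;2;35;35;50m🬐[38;2;15;15;25m[48;2;35;35;50m🬰[38;2;15;15;25m[48;2;35;35;50m🬰[0m
[38;2;15;15;25m[48;2;15;15;25m [38;2;15;15;25m[48;2;15;15;25m [38;2;35;35;50m[48;2;15;15;25m▌[38;2;15;15;25m[48;2;15;15;25m [38;2;23;23;35m[48;2;200;100;255m🬺[38;2;200;100;255m[48;2;15;15;25m🬬[38;2;200;100;255m[48;2;15;15;25m🬆[38;2;35;35;50m[48;2;15;15;25m▌[38;2;15;15;25m[48;2;15;15;25m [38;2;15;15;25m[48;2;35;35;50m▌[38;2;15;15;25m[48;2;15;15;25m [38;2;15;15;25m[48;2;15;15;25m [0m
</frame>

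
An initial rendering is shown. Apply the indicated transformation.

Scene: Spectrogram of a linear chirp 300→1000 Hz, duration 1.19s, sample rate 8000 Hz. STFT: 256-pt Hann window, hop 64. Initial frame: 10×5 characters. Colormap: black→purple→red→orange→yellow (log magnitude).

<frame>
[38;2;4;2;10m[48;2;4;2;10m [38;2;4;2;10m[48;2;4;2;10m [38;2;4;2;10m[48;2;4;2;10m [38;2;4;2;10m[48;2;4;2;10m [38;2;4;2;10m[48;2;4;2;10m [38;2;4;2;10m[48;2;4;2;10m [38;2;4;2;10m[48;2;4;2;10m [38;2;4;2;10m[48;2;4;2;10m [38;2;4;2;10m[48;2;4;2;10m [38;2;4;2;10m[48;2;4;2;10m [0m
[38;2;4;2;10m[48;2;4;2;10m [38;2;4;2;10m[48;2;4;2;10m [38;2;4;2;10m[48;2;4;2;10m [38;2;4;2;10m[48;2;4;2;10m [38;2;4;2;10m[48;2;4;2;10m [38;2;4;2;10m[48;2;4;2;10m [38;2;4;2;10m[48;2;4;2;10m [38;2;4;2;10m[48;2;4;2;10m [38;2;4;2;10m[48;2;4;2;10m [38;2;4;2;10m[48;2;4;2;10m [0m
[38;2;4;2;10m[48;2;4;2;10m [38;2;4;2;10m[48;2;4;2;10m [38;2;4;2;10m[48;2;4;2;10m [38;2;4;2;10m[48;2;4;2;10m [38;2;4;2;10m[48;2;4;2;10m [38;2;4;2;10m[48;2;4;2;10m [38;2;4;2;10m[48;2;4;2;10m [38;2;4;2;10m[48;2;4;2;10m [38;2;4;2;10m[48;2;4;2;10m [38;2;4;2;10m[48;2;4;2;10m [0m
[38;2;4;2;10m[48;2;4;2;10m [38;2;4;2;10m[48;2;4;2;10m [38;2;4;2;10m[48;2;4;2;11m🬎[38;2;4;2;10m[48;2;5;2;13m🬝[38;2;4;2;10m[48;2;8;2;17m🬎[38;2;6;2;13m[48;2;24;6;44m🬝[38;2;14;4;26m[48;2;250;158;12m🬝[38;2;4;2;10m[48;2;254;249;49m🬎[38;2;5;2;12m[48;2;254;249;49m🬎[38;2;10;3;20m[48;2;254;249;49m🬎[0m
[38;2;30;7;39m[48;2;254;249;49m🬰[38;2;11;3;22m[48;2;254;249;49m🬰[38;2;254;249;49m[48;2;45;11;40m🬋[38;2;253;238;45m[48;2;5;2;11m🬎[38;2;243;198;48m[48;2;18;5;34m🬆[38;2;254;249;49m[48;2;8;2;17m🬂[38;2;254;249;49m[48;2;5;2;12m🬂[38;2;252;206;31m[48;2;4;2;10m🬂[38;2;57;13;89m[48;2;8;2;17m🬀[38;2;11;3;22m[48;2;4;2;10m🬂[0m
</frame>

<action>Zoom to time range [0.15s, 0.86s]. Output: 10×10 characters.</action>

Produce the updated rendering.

<frame>
[38;2;4;2;10m[48;2;4;2;10m [38;2;4;2;10m[48;2;4;2;10m [38;2;4;2;10m[48;2;4;2;10m [38;2;4;2;10m[48;2;4;2;10m [38;2;4;2;10m[48;2;4;2;10m [38;2;4;2;10m[48;2;4;2;10m [38;2;4;2;10m[48;2;4;2;10m [38;2;4;2;10m[48;2;4;2;10m [38;2;4;2;10m[48;2;4;2;10m [38;2;4;2;10m[48;2;4;2;10m [0m
[38;2;4;2;10m[48;2;4;2;10m [38;2;4;2;10m[48;2;4;2;10m [38;2;4;2;10m[48;2;4;2;10m [38;2;4;2;10m[48;2;4;2;10m [38;2;4;2;10m[48;2;4;2;10m [38;2;4;2;10m[48;2;4;2;10m [38;2;4;2;10m[48;2;4;2;10m [38;2;4;2;10m[48;2;4;2;10m [38;2;4;2;10m[48;2;4;2;10m [38;2;4;2;10m[48;2;4;2;10m [0m
[38;2;4;2;10m[48;2;4;2;10m [38;2;4;2;10m[48;2;4;2;10m [38;2;4;2;10m[48;2;4;2;10m [38;2;4;2;10m[48;2;4;2;10m [38;2;4;2;10m[48;2;4;2;10m [38;2;4;2;10m[48;2;4;2;10m [38;2;4;2;10m[48;2;4;2;10m [38;2;4;2;10m[48;2;4;2;10m [38;2;4;2;10m[48;2;4;2;10m [38;2;4;2;10m[48;2;4;2;10m [0m
[38;2;4;2;10m[48;2;4;2;10m [38;2;4;2;10m[48;2;4;2;10m [38;2;4;2;10m[48;2;4;2;10m [38;2;4;2;10m[48;2;4;2;10m [38;2;4;2;10m[48;2;4;2;10m [38;2;4;2;10m[48;2;4;2;10m [38;2;4;2;10m[48;2;4;2;10m [38;2;4;2;10m[48;2;4;2;10m [38;2;4;2;10m[48;2;4;2;10m [38;2;4;2;10m[48;2;4;2;10m [0m
[38;2;4;2;10m[48;2;4;2;10m [38;2;4;2;10m[48;2;4;2;10m [38;2;4;2;10m[48;2;4;2;10m [38;2;4;2;10m[48;2;4;2;10m [38;2;4;2;10m[48;2;4;2;10m [38;2;4;2;10m[48;2;4;2;10m [38;2;4;2;10m[48;2;4;2;10m [38;2;4;2;10m[48;2;4;2;10m [38;2;4;2;10m[48;2;4;2;10m [38;2;4;2;10m[48;2;4;2;10m [0m
[38;2;4;2;10m[48;2;4;2;10m [38;2;4;2;10m[48;2;4;2;10m [38;2;4;2;10m[48;2;4;2;10m [38;2;4;2;10m[48;2;4;2;10m [38;2;4;2;10m[48;2;4;2;10m [38;2;4;2;10m[48;2;4;2;10m [38;2;4;2;10m[48;2;4;2;10m [38;2;4;2;10m[48;2;4;2;10m [38;2;4;2;10m[48;2;4;2;10m [38;2;4;2;10m[48;2;4;2;10m [0m
[38;2;4;2;10m[48;2;4;2;10m [38;2;4;2;10m[48;2;4;2;10m [38;2;4;2;10m[48;2;4;2;10m [38;2;4;2;10m[48;2;4;2;10m [38;2;4;2;10m[48;2;4;2;10m [38;2;4;2;10m[48;2;4;2;10m [38;2;4;2;10m[48;2;4;2;10m [38;2;4;2;10m[48;2;4;2;10m [38;2;4;2;10m[48;2;4;2;10m [38;2;4;2;10m[48;2;4;2;10m [0m
[38;2;4;2;10m[48;2;4;2;10m [38;2;4;2;10m[48;2;4;2;11m🬝[38;2;4;2;10m[48;2;4;2;11m🬎[38;2;4;2;10m[48;2;5;2;11m🬎[38;2;4;2;10m[48;2;5;2;12m🬎[38;2;4;2;10m[48;2;7;2;15m🬎[38;2;4;2;10m[48;2;10;3;20m🬎[38;2;6;2;14m[48;2;24;6;43m🬝[38;2;5;2;12m[48;2;47;11;75m🬎[38;2;6;2;15m[48;2;235;149;45m🬎[0m
[38;2;7;2;16m[48;2;254;248;48m🬎[38;2;14;3;27m[48;2;254;249;49m🬎[38;2;67;16;50m[48;2;254;248;49m🬎[38;2;11;3;22m[48;2;253;228;40m🬂[38;2;18;4;34m[48;2;251;214;38m🬂[38;2;254;249;49m[48;2;58;13;83m🬋[38;2;251;213;38m[48;2;18;4;34m🬎[38;2;253;222;38m[48;2;11;3;22m🬎[38;2;254;248;49m[48;2;48;11;51m🬂[38;2;254;249;49m[48;2;14;3;27m🬂[0m
[38;2;246;175;30m[48;2;7;2;15m🬂[38;2;60;14;86m[48;2;5;2;13m🬂[38;2;24;6;44m[48;2;6;2;14m🬀[38;2;11;3;22m[48;2;4;2;10m🬂[38;2;7;2;16m[48;2;4;2;10m🬂[38;2;5;2;13m[48;2;4;2;10m🬂[38;2;5;2;12m[48;2;4;2;10m🬀[38;2;4;2;11m[48;2;4;2;10m🬂[38;2;4;2;10m[48;2;4;2;10m [38;2;4;2;10m[48;2;4;2;10m [0m
</frame>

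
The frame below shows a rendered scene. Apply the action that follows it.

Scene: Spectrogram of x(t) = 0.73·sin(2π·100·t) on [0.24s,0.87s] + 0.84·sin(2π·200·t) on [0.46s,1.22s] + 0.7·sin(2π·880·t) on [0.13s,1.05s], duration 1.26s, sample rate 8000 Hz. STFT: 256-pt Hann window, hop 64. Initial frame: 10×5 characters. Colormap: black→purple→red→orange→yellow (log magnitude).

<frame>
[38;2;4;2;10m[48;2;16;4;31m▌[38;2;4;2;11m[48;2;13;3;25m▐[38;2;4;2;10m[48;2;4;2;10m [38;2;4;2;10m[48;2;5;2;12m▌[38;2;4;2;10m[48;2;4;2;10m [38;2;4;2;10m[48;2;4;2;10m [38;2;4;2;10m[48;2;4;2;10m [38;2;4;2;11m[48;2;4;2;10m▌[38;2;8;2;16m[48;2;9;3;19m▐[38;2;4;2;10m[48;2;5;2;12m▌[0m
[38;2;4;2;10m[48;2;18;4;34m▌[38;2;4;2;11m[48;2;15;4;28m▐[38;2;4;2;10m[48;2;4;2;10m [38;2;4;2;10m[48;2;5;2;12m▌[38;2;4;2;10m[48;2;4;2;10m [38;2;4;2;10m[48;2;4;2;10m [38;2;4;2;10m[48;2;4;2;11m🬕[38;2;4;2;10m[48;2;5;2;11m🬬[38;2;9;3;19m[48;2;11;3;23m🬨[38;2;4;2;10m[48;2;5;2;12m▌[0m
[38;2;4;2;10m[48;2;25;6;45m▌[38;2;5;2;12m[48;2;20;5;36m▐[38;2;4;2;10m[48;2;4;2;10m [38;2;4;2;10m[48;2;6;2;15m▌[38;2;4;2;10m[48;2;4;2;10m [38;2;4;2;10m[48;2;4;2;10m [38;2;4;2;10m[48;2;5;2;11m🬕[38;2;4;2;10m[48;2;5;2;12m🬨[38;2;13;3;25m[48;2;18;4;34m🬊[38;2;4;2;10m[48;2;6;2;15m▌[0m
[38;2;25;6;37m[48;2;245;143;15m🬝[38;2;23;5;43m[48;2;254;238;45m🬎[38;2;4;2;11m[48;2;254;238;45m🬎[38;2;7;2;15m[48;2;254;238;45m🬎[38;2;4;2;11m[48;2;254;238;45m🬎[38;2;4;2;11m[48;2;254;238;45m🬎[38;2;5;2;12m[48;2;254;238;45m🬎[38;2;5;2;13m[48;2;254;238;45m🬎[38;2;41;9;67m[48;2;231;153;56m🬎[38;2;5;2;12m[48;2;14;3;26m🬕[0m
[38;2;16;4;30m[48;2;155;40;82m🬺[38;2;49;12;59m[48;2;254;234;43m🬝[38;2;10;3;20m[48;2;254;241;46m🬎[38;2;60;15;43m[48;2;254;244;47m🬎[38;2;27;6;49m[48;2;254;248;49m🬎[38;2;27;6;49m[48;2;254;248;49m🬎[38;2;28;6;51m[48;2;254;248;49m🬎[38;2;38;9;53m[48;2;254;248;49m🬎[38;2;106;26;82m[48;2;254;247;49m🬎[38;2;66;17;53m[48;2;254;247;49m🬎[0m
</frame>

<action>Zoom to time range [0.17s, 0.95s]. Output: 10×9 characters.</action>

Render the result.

<frame>
[38;2;4;2;10m[48;2;4;2;11m▌[38;2;4;2;10m[48;2;4;2;10m [38;2;4;2;10m[48;2;4;2;10m [38;2;4;2;10m[48;2;5;2;12m▌[38;2;4;2;10m[48;2;4;2;10m [38;2;4;2;10m[48;2;4;2;10m [38;2;4;2;10m[48;2;4;2;10m [38;2;4;2;10m[48;2;4;2;10m [38;2;4;2;10m[48;2;4;2;10m [38;2;4;2;10m[48;2;4;2;11m🬨[0m
[38;2;4;2;10m[48;2;4;2;11m▌[38;2;4;2;10m[48;2;4;2;10m [38;2;4;2;10m[48;2;4;2;10m [38;2;4;2;10m[48;2;5;2;12m▌[38;2;4;2;10m[48;2;4;2;10m [38;2;4;2;10m[48;2;4;2;10m [38;2;4;2;10m[48;2;4;2;10m [38;2;4;2;10m[48;2;4;2;10m [38;2;4;2;10m[48;2;4;2;10m [38;2;4;2;11m[48;2;4;2;10m▌[0m
[38;2;4;2;10m[48;2;4;2;11m▌[38;2;4;2;10m[48;2;4;2;10m [38;2;4;2;10m[48;2;4;2;10m [38;2;4;2;10m[48;2;5;2;13m▌[38;2;4;2;10m[48;2;4;2;10m [38;2;4;2;10m[48;2;4;2;10m [38;2;4;2;10m[48;2;4;2;10m [38;2;4;2;10m[48;2;4;2;10m [38;2;4;2;10m[48;2;4;2;10m [38;2;4;2;11m[48;2;4;2;10m▌[0m
[38;2;4;2;10m[48;2;5;2;11m🬕[38;2;4;2;10m[48;2;4;2;10m [38;2;4;2;10m[48;2;4;2;10m [38;2;4;2;10m[48;2;6;2;13m▌[38;2;4;2;10m[48;2;4;2;10m [38;2;4;2;10m[48;2;4;2;10m [38;2;4;2;10m[48;2;4;2;10m [38;2;4;2;10m[48;2;4;2;10m [38;2;4;2;10m[48;2;4;2;10m [38;2;4;2;10m[48;2;5;2;11m🬬[0m
[38;2;4;2;10m[48;2;5;2;12m▌[38;2;4;2;10m[48;2;4;2;10m [38;2;4;2;10m[48;2;4;2;10m [38;2;4;2;10m[48;2;6;2;15m▌[38;2;4;2;10m[48;2;4;2;10m [38;2;4;2;10m[48;2;4;2;10m [38;2;4;2;10m[48;2;4;2;10m [38;2;4;2;10m[48;2;4;2;10m [38;2;4;2;10m[48;2;4;2;10m [38;2;4;2;10m[48;2;5;2;11m▐[0m
[38;2;4;2;10m[48;2;6;2;13m🬕[38;2;4;2;10m[48;2;4;2;10m [38;2;4;2;10m[48;2;4;2;10m [38;2;4;2;10m[48;2;8;2;17m▌[38;2;4;2;10m[48;2;4;2;10m [38;2;4;2;10m[48;2;4;2;10m [38;2;4;2;10m[48;2;4;2;10m [38;2;4;2;10m[48;2;4;2;10m [38;2;4;2;10m[48;2;4;2;10m [38;2;4;2;10m[48;2;5;2;13m🬨[0m
[38;2;6;2;14m[48;2;252;192;26m🬎[38;2;4;2;11m[48;2;252;192;26m🬎[38;2;4;2;11m[48;2;252;192;26m🬎[38;2;8;2;17m[48;2;252;192;26m🬎[38;2;4;2;11m[48;2;252;192;26m🬎[38;2;4;2;11m[48;2;252;192;26m🬎[38;2;4;2;11m[48;2;252;192;26m🬎[38;2;4;2;11m[48;2;252;192;26m🬎[38;2;4;2;11m[48;2;252;192;26m🬎[38;2;6;2;14m[48;2;252;192;26m🬎[0m
[38;2;254;237;44m[48;2;11;3;22m🬂[38;2;254;237;44m[48;2;5;2;11m🬂[38;2;254;237;44m[48;2;5;2;11m🬂[38;2;254;237;44m[48;2;19;5;36m🬂[38;2;254;237;44m[48;2;5;2;12m🬂[38;2;254;237;44m[48;2;5;2;12m🬂[38;2;254;237;44m[48;2;5;2;12m🬂[38;2;254;237;44m[48;2;5;2;12m🬂[38;2;254;237;44m[48;2;5;2;12m🬂[38;2;254;237;44m[48;2;11;3;22m🬂[0m
[38;2;12;3;24m[48;2;237;165;47m🬕[38;2;43;11;49m[48;2;254;240;46m🬎[38;2;43;11;49m[48;2;254;240;46m🬎[38;2;73;18;61m[48;2;254;242;46m🬆[38;2;20;5;37m[48;2;254;244;47m🬂[38;2;20;5;37m[48;2;254;244;47m🬂[38;2;20;5;37m[48;2;254;244;47m🬂[38;2;20;5;37m[48;2;254;244;47m🬂[38;2;20;5;37m[48;2;254;243;47m🬂[38;2;35;8;63m[48;2;254;245;48m🬡[0m
</frame>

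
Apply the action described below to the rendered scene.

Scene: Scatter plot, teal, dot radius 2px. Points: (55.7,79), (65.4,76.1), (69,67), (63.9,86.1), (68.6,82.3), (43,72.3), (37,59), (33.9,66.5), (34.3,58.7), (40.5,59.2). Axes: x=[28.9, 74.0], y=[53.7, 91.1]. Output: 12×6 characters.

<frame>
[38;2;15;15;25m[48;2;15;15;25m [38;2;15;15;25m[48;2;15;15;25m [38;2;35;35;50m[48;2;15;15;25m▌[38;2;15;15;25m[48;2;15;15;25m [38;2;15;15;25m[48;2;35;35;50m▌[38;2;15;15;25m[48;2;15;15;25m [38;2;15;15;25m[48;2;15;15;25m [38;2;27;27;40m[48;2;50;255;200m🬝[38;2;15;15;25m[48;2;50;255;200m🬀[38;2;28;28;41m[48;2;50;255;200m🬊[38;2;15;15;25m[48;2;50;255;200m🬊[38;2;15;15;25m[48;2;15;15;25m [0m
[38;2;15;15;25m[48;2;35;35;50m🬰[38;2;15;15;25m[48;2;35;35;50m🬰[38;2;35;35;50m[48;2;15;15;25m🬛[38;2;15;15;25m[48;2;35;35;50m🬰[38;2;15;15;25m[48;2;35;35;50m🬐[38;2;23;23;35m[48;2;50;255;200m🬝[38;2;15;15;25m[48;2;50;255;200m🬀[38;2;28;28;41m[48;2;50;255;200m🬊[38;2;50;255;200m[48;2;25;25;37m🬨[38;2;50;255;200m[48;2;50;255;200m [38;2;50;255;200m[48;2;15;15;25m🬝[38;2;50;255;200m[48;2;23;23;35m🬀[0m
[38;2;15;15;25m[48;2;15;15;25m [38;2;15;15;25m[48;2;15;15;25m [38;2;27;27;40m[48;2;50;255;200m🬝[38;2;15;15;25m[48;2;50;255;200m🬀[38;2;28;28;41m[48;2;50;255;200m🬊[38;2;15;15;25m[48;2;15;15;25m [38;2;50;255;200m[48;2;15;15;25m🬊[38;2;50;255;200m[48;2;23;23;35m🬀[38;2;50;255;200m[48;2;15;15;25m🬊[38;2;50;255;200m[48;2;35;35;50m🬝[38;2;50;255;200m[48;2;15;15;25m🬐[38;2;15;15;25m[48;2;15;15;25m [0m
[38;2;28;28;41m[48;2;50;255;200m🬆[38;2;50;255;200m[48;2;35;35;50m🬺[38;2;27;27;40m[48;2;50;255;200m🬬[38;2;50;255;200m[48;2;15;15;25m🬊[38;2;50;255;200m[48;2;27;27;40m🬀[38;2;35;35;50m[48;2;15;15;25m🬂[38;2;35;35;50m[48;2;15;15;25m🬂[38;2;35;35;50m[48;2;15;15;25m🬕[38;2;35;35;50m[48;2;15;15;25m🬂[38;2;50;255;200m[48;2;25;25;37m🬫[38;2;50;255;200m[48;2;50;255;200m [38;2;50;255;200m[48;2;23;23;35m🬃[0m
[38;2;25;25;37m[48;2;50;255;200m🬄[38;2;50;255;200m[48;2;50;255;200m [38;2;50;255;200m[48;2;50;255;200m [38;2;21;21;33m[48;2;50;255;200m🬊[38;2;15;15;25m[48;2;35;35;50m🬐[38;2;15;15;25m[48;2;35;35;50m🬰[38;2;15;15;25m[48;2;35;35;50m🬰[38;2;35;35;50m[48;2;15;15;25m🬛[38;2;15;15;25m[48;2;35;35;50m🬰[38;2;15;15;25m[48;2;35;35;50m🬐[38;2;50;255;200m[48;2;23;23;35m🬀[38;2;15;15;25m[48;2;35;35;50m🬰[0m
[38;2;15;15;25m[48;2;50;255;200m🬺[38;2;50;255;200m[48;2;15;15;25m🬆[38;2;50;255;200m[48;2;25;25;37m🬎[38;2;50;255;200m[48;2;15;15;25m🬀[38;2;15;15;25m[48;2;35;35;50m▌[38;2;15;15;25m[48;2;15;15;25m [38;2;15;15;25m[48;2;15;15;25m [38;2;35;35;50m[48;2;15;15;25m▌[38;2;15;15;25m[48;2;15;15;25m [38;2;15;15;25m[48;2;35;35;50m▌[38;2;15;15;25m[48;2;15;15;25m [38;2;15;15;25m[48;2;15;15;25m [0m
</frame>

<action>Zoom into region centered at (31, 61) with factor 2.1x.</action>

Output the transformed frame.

<frame>
[38;2;15;15;25m[48;2;15;15;25m [38;2;15;15;25m[48;2;15;15;25m [38;2;35;35;50m[48;2;15;15;25m▌[38;2;15;15;25m[48;2;15;15;25m [38;2;15;15;25m[48;2;35;35;50m▌[38;2;15;15;25m[48;2;15;15;25m [38;2;15;15;25m[48;2;50;255;200m🬝[38;2;21;21;33m[48;2;50;255;200m🬊[38;2;15;15;25m[48;2;15;15;25m [38;2;15;15;25m[48;2;35;35;50m▌[38;2;15;15;25m[48;2;15;15;25m [38;2;15;15;25m[48;2;15;15;25m [0m
[38;2;15;15;25m[48;2;35;35;50m🬰[38;2;15;15;25m[48;2;35;35;50m🬰[38;2;35;35;50m[48;2;15;15;25m🬛[38;2;15;15;25m[48;2;35;35;50m🬰[38;2;15;15;25m[48;2;35;35;50m🬐[38;2;15;15;25m[48;2;35;35;50m🬰[38;2;50;255;200m[48;2;21;21;33m🬊[38;2;50;255;200m[48;2;15;15;25m🬝[38;2;50;255;200m[48;2;23;23;35m🬀[38;2;15;15;25m[48;2;35;35;50m🬐[38;2;15;15;25m[48;2;35;35;50m🬰[38;2;15;15;25m[48;2;35;35;50m🬰[0m
[38;2;15;15;25m[48;2;15;15;25m [38;2;15;15;25m[48;2;15;15;25m [38;2;35;35;50m[48;2;15;15;25m▌[38;2;15;15;25m[48;2;15;15;25m [38;2;15;15;25m[48;2;35;35;50m▌[38;2;15;15;25m[48;2;15;15;25m [38;2;15;15;25m[48;2;15;15;25m [38;2;27;27;40m[48;2;50;255;200m🬝[38;2;15;15;25m[48;2;50;255;200m🬝[38;2;15;15;25m[48;2;35;35;50m▌[38;2;15;15;25m[48;2;50;255;200m🬝[38;2;15;15;25m[48;2;15;15;25m [0m
[38;2;35;35;50m[48;2;15;15;25m🬂[38;2;35;35;50m[48;2;15;15;25m🬂[38;2;35;35;50m[48;2;15;15;25m🬕[38;2;35;35;50m[48;2;15;15;25m🬂[38;2;35;35;50m[48;2;15;15;25m🬨[38;2;35;35;50m[48;2;15;15;25m🬂[38;2;23;23;35m[48;2;50;255;200m🬴[38;2;50;255;200m[48;2;50;255;200m [38;2;50;255;200m[48;2;50;255;200m [38;2;50;255;200m[48;2;35;35;50m🬛[38;2;50;255;200m[48;2;50;255;200m [38;2;50;255;200m[48;2;25;25;37m🬛[0m
[38;2;15;15;25m[48;2;35;35;50m🬰[38;2;15;15;25m[48;2;35;35;50m🬰[38;2;35;35;50m[48;2;15;15;25m🬛[38;2;15;15;25m[48;2;35;35;50m🬰[38;2;15;15;25m[48;2;35;35;50m🬐[38;2;15;15;25m[48;2;35;35;50m🬰[38;2;15;15;25m[48;2;35;35;50m🬰[38;2;50;255;200m[48;2;31;31;45m🬁[38;2;23;23;35m[48;2;50;255;200m🬺[38;2;15;15;25m[48;2;35;35;50m🬐[38;2;23;23;35m[48;2;50;255;200m🬺[38;2;15;15;25m[48;2;35;35;50m🬰[0m
[38;2;15;15;25m[48;2;15;15;25m [38;2;15;15;25m[48;2;15;15;25m [38;2;35;35;50m[48;2;15;15;25m▌[38;2;15;15;25m[48;2;15;15;25m [38;2;15;15;25m[48;2;35;35;50m▌[38;2;15;15;25m[48;2;15;15;25m [38;2;15;15;25m[48;2;15;15;25m [38;2;35;35;50m[48;2;15;15;25m▌[38;2;15;15;25m[48;2;15;15;25m [38;2;15;15;25m[48;2;35;35;50m▌[38;2;15;15;25m[48;2;15;15;25m [38;2;15;15;25m[48;2;15;15;25m [0m
</frame>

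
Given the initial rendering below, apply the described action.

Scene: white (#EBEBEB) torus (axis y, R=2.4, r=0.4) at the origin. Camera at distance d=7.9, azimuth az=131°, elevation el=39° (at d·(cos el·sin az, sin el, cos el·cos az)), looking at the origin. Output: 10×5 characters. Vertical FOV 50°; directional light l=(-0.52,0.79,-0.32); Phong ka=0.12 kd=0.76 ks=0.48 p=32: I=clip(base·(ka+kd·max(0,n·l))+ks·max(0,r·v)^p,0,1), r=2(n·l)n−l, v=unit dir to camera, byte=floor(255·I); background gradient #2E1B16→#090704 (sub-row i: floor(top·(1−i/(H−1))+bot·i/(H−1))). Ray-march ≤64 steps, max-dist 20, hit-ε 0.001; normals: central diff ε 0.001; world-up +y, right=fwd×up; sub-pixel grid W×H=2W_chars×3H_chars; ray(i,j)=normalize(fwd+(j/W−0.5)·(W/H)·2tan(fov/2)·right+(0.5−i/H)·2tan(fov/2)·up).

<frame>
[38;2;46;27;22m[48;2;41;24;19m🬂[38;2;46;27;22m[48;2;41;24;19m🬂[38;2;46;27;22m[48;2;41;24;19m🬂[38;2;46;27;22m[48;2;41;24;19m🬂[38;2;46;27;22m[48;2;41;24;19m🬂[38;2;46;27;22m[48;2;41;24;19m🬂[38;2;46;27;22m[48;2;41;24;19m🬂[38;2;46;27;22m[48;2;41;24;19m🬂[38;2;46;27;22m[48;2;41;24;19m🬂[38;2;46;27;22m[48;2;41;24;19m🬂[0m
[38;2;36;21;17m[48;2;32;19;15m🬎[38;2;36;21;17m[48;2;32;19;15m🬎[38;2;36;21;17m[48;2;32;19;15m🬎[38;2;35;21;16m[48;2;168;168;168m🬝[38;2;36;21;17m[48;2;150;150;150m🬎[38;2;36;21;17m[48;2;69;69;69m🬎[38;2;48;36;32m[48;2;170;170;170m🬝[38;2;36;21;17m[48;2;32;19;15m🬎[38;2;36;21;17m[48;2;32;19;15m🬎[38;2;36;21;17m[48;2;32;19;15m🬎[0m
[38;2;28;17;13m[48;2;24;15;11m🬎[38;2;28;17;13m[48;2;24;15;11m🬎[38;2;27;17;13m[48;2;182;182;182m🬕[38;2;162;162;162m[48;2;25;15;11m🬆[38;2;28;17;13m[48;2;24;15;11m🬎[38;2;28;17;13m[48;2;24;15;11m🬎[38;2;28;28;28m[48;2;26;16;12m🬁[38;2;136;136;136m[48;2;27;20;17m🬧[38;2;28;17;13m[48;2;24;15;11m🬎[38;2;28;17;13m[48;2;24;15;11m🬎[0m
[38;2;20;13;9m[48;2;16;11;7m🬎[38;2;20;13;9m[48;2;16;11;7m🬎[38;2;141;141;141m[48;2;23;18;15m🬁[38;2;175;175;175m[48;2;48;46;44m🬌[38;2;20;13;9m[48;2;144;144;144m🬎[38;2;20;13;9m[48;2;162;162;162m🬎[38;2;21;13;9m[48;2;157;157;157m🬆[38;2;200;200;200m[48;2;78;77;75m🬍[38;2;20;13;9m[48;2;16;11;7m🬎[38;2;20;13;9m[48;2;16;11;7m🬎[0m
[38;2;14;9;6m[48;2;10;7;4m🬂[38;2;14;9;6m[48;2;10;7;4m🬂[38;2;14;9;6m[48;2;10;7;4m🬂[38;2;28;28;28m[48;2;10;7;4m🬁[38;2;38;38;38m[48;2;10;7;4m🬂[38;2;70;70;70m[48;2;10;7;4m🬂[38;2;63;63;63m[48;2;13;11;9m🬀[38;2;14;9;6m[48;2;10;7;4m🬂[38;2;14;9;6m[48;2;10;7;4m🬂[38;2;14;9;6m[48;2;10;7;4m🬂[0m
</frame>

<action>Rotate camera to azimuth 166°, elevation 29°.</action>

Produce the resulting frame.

<frame>
[38;2;46;27;22m[48;2;41;24;19m🬂[38;2;46;27;22m[48;2;41;24;19m🬂[38;2;46;27;22m[48;2;41;24;19m🬂[38;2;46;27;22m[48;2;41;24;19m🬂[38;2;46;27;22m[48;2;41;24;19m🬂[38;2;46;27;22m[48;2;41;24;19m🬂[38;2;46;27;22m[48;2;41;24;19m🬂[38;2;46;27;22m[48;2;41;24;19m🬂[38;2;46;27;22m[48;2;41;24;19m🬂[38;2;46;27;22m[48;2;41;24;19m🬂[0m
[38;2;36;21;17m[48;2;32;19;15m🬎[38;2;36;21;17m[48;2;32;19;15m🬎[38;2;36;21;17m[48;2;32;19;15m🬎[38;2;36;21;17m[48;2;32;19;15m🬎[38;2;36;21;17m[48;2;32;19;15m🬎[38;2;166;166;166m[48;2;35;21;16m🬏[38;2;36;21;17m[48;2;32;19;15m🬎[38;2;36;21;17m[48;2;32;19;15m🬎[38;2;36;21;17m[48;2;32;19;15m🬎[38;2;36;21;17m[48;2;32;19;15m🬎[0m
[38;2;28;17;13m[48;2;24;15;11m🬎[38;2;28;17;13m[48;2;24;15;11m🬎[38;2;176;176;176m[48;2;27;17;13m🬦[38;2;188;188;188m[48;2;25;15;11m🬆[38;2;141;141;141m[48;2;35;28;25m🬀[38;2;30;30;30m[48;2;25;16;12m🬂[38;2;65;65;65m[48;2;26;18;15m🬁[38;2;27;20;17m[48;2;155;155;155m🬔[38;2;28;17;13m[48;2;24;15;11m🬎[38;2;28;17;13m[48;2;24;15;11m🬎[0m
[38;2;20;13;9m[48;2;16;11;7m🬎[38;2;20;13;9m[48;2;16;11;7m🬎[38;2;115;115;115m[48;2;20;15;12m🬁[38;2;133;133;133m[48;2;24;19;17m🬌[38;2;41;35;33m[48;2;145;145;145m🬒[38;2;22;14;10m[48;2;150;150;150m🬂[38;2;71;67;65m[48;2;219;219;219m🬰[38;2;174;174;174m[48;2;16;11;7m🬎[38;2;20;13;9m[48;2;16;11;7m🬎[38;2;20;13;9m[48;2;16;11;7m🬎[0m
[38;2;14;9;6m[48;2;10;7;4m🬂[38;2;14;9;6m[48;2;10;7;4m🬂[38;2;14;9;6m[48;2;10;7;4m🬂[38;2;14;9;6m[48;2;10;7;4m🬂[38;2;14;9;6m[48;2;10;7;4m🬂[38;2;14;9;6m[48;2;10;7;4m🬂[38;2;14;9;6m[48;2;10;7;4m🬂[38;2;14;9;6m[48;2;10;7;4m🬂[38;2;14;9;6m[48;2;10;7;4m🬂[38;2;14;9;6m[48;2;10;7;4m🬂[0m
</frame>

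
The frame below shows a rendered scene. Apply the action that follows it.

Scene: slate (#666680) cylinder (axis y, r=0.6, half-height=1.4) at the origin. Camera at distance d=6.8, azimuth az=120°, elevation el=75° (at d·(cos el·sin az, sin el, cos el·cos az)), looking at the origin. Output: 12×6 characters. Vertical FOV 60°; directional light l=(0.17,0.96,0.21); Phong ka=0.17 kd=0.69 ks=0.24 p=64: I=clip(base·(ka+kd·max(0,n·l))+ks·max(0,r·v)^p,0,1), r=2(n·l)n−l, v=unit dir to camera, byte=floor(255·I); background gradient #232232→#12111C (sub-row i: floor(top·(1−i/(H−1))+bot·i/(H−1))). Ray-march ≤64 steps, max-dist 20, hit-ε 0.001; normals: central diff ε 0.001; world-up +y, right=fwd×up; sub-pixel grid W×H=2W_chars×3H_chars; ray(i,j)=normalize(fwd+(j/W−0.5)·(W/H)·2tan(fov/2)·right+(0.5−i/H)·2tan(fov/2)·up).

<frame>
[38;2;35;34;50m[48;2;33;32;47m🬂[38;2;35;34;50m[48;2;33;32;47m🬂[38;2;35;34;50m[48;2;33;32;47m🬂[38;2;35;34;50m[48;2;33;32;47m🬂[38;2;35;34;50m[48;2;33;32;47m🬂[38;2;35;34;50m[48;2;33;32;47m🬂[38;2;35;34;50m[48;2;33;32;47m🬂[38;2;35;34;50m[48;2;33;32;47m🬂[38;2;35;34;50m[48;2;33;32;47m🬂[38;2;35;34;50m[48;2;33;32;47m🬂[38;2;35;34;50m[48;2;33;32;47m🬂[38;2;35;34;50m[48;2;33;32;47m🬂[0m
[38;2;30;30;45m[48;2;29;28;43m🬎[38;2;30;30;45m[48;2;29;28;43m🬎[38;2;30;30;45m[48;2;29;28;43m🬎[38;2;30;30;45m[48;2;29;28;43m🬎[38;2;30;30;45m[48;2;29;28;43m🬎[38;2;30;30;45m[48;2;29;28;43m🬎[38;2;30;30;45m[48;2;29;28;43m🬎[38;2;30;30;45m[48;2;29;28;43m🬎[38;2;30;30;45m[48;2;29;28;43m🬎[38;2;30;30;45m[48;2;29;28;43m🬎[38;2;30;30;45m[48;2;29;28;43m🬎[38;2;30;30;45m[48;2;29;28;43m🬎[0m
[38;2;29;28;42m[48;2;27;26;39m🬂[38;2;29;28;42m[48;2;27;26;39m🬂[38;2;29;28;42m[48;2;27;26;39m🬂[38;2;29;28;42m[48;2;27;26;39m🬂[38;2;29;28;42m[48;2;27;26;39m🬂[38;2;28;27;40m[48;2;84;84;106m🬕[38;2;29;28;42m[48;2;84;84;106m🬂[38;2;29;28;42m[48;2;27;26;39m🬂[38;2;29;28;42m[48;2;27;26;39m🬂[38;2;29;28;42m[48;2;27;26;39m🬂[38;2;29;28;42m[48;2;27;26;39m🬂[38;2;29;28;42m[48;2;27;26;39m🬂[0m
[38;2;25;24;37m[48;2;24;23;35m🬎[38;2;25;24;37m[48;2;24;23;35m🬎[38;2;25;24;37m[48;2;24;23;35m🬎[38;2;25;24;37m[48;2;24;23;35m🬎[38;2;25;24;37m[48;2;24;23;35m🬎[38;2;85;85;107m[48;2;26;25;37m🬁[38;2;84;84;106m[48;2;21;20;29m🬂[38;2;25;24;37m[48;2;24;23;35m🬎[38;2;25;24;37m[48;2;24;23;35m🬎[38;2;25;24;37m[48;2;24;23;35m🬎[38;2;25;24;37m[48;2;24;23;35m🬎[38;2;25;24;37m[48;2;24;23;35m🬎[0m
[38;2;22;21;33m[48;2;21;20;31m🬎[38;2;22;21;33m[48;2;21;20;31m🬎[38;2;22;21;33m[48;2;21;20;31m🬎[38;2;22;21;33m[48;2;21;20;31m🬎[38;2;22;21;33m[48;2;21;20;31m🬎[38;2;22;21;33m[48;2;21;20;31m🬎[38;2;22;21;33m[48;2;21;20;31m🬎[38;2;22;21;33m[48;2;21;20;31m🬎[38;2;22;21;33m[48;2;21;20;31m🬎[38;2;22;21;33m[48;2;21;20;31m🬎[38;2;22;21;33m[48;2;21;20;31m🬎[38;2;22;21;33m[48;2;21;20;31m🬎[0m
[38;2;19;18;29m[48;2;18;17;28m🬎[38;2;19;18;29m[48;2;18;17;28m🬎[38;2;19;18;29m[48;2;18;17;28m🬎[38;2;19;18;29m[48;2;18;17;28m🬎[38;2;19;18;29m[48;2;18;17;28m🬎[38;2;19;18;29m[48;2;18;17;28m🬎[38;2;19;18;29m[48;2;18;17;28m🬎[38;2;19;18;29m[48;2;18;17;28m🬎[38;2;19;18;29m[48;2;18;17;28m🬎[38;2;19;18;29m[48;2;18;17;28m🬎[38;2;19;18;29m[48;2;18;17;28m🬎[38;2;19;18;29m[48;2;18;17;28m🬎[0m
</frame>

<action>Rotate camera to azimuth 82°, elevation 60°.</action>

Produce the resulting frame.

<frame>
[38;2;35;34;50m[48;2;33;32;47m🬂[38;2;35;34;50m[48;2;33;32;47m🬂[38;2;35;34;50m[48;2;33;32;47m🬂[38;2;35;34;50m[48;2;33;32;47m🬂[38;2;35;34;50m[48;2;33;32;47m🬂[38;2;35;34;50m[48;2;33;32;47m🬂[38;2;35;34;50m[48;2;33;32;47m🬂[38;2;35;34;50m[48;2;33;32;47m🬂[38;2;35;34;50m[48;2;33;32;47m🬂[38;2;35;34;50m[48;2;33;32;47m🬂[38;2;35;34;50m[48;2;33;32;47m🬂[38;2;35;34;50m[48;2;33;32;47m🬂[0m
[38;2;30;30;45m[48;2;29;28;43m🬎[38;2;30;30;45m[48;2;29;28;43m🬎[38;2;30;30;45m[48;2;29;28;43m🬎[38;2;30;30;45m[48;2;29;28;43m🬎[38;2;30;30;45m[48;2;29;28;43m🬎[38;2;30;30;45m[48;2;29;28;43m🬎[38;2;30;30;45m[48;2;29;28;43m🬎[38;2;30;30;45m[48;2;29;28;43m🬎[38;2;30;30;45m[48;2;29;28;43m🬎[38;2;30;30;45m[48;2;29;28;43m🬎[38;2;30;30;45m[48;2;29;28;43m🬎[38;2;30;30;45m[48;2;29;28;43m🬎[0m
[38;2;29;28;42m[48;2;27;26;39m🬂[38;2;29;28;42m[48;2;27;26;39m🬂[38;2;29;28;42m[48;2;27;26;39m🬂[38;2;29;28;42m[48;2;27;26;39m🬂[38;2;29;28;42m[48;2;27;26;39m🬂[38;2;84;84;106m[48;2;28;27;40m🬦[38;2;84;84;106m[48;2;29;28;42m🬺[38;2;29;28;42m[48;2;27;26;39m🬂[38;2;29;28;42m[48;2;27;26;39m🬂[38;2;29;28;42m[48;2;27;26;39m🬂[38;2;29;28;42m[48;2;27;26;39m🬂[38;2;29;28;42m[48;2;27;26;39m🬂[0m
[38;2;25;24;37m[48;2;24;23;35m🬎[38;2;25;24;37m[48;2;24;23;35m🬎[38;2;25;24;37m[48;2;24;23;35m🬎[38;2;25;24;37m[48;2;24;23;35m🬎[38;2;25;24;37m[48;2;24;23;35m🬎[38;2;36;36;45m[48;2;24;23;36m🬉[38;2;29;29;38m[48;2;18;18;23m🬲[38;2;25;24;37m[48;2;24;23;35m🬎[38;2;25;24;37m[48;2;24;23;35m🬎[38;2;25;24;37m[48;2;24;23;35m🬎[38;2;25;24;37m[48;2;24;23;35m🬎[38;2;25;24;37m[48;2;24;23;35m🬎[0m
[38;2;22;21;33m[48;2;21;20;31m🬎[38;2;22;21;33m[48;2;21;20;31m🬎[38;2;22;21;33m[48;2;21;20;31m🬎[38;2;22;21;33m[48;2;21;20;31m🬎[38;2;22;21;33m[48;2;21;20;31m🬎[38;2;22;21;33m[48;2;21;20;31m🬎[38;2;22;21;33m[48;2;21;20;31m🬎[38;2;22;21;33m[48;2;21;20;31m🬎[38;2;22;21;33m[48;2;21;20;31m🬎[38;2;22;21;33m[48;2;21;20;31m🬎[38;2;22;21;33m[48;2;21;20;31m🬎[38;2;22;21;33m[48;2;21;20;31m🬎[0m
[38;2;19;18;29m[48;2;18;17;28m🬎[38;2;19;18;29m[48;2;18;17;28m🬎[38;2;19;18;29m[48;2;18;17;28m🬎[38;2;19;18;29m[48;2;18;17;28m🬎[38;2;19;18;29m[48;2;18;17;28m🬎[38;2;19;18;29m[48;2;18;17;28m🬎[38;2;19;18;29m[48;2;18;17;28m🬎[38;2;19;18;29m[48;2;18;17;28m🬎[38;2;19;18;29m[48;2;18;17;28m🬎[38;2;19;18;29m[48;2;18;17;28m🬎[38;2;19;18;29m[48;2;18;17;28m🬎[38;2;19;18;29m[48;2;18;17;28m🬎[0m
</frame>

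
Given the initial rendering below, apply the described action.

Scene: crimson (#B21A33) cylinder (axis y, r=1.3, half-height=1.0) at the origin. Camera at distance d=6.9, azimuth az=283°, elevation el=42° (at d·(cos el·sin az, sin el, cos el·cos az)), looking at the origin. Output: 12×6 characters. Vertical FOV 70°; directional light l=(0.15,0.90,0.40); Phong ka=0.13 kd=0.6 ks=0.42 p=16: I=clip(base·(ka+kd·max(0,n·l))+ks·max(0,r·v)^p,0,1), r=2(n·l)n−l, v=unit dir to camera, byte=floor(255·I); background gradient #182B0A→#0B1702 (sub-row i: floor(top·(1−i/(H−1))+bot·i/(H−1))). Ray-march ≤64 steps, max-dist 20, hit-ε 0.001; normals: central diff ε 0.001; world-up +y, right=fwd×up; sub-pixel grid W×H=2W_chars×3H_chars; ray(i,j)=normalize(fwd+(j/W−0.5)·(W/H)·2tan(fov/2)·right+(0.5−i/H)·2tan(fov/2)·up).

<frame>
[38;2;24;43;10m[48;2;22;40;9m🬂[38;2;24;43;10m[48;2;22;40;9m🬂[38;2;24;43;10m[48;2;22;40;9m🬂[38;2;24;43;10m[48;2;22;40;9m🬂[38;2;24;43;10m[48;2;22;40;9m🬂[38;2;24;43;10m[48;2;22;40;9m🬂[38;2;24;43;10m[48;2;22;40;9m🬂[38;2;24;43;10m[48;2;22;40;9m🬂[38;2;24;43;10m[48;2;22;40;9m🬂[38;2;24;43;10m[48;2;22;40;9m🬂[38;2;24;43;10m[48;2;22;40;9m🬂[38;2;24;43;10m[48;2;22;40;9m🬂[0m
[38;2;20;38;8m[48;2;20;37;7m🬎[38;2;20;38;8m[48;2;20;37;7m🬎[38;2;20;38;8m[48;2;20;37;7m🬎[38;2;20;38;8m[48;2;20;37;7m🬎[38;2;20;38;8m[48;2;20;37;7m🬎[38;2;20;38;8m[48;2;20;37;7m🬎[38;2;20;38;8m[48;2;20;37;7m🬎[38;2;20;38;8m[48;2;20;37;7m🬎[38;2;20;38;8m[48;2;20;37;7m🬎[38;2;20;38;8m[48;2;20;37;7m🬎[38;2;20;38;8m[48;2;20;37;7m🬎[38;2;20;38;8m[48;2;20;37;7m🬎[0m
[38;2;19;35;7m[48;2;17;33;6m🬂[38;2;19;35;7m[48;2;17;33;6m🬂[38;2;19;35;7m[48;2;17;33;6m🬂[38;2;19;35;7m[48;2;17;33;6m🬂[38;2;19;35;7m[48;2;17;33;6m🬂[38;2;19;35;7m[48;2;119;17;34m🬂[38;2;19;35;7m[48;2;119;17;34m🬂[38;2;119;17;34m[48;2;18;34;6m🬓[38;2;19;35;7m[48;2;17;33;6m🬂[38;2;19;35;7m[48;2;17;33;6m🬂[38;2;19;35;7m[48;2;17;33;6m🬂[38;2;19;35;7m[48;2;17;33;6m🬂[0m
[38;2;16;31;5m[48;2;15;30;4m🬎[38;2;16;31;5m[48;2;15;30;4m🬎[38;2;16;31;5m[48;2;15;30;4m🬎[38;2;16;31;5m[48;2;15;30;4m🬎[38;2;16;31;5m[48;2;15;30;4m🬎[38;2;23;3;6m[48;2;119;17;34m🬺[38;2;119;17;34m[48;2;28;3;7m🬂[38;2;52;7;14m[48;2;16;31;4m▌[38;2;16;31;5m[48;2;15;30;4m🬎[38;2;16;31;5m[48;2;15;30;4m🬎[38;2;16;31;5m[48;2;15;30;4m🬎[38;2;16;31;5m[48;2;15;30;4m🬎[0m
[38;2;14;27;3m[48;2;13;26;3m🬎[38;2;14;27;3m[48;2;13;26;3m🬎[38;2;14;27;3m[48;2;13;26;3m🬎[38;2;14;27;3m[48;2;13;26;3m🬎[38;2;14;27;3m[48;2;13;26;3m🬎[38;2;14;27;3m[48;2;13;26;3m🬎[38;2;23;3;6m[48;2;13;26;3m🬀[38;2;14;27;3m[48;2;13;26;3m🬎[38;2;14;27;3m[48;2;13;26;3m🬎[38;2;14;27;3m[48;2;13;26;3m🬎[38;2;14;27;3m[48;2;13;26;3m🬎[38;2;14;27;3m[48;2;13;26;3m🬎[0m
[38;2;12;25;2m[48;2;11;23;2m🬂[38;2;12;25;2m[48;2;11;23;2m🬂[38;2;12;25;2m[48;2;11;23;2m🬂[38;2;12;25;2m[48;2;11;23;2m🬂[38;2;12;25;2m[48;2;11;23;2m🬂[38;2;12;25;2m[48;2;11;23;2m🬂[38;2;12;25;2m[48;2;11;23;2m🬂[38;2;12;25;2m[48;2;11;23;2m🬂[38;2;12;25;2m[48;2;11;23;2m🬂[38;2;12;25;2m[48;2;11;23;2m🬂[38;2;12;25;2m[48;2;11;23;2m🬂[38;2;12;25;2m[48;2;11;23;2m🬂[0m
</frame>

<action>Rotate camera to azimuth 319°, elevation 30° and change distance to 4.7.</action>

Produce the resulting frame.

<frame>
[38;2;24;43;10m[48;2;22;40;9m🬂[38;2;24;43;10m[48;2;22;40;9m🬂[38;2;24;43;10m[48;2;22;40;9m🬂[38;2;24;43;10m[48;2;22;40;9m🬂[38;2;24;43;10m[48;2;22;40;9m🬂[38;2;24;43;10m[48;2;22;40;9m🬂[38;2;24;43;10m[48;2;22;40;9m🬂[38;2;24;43;10m[48;2;22;40;9m🬂[38;2;24;43;10m[48;2;22;40;9m🬂[38;2;24;43;10m[48;2;22;40;9m🬂[38;2;24;43;10m[48;2;22;40;9m🬂[38;2;24;43;10m[48;2;22;40;9m🬂[0m
[38;2;20;38;8m[48;2;20;37;7m🬎[38;2;20;38;8m[48;2;20;37;7m🬎[38;2;20;38;8m[48;2;20;37;7m🬎[38;2;20;38;8m[48;2;20;37;7m🬎[38;2;20;38;8m[48;2;20;37;7m🬎[38;2;20;38;8m[48;2;20;37;7m🬎[38;2;20;38;8m[48;2;20;37;7m🬎[38;2;20;38;8m[48;2;20;37;7m🬎[38;2;20;38;8m[48;2;20;37;7m🬎[38;2;20;38;8m[48;2;20;37;7m🬎[38;2;20;38;8m[48;2;20;37;7m🬎[38;2;20;38;8m[48;2;20;37;7m🬎[0m
[38;2;19;35;7m[48;2;17;33;6m🬂[38;2;19;35;7m[48;2;17;33;6m🬂[38;2;19;35;7m[48;2;17;33;6m🬂[38;2;19;35;7m[48;2;17;33;6m🬂[38;2;119;17;34m[48;2;19;23;6m🬍[38;2;119;17;34m[48;2;28;4;8m🬬[38;2;119;17;34m[48;2;119;17;34m [38;2;119;17;34m[48;2;61;8;17m🬎[38;2;119;17;34m[48;2;18;34;6m🬃[38;2;19;35;7m[48;2;17;33;6m🬂[38;2;19;35;7m[48;2;17;33;6m🬂[38;2;19;35;7m[48;2;17;33;6m🬂[0m
[38;2;16;31;5m[48;2;15;30;4m🬎[38;2;16;31;5m[48;2;15;30;4m🬎[38;2;16;31;5m[48;2;15;30;4m🬎[38;2;16;31;5m[48;2;15;30;4m🬎[38;2;16;31;4m[48;2;23;3;6m▌[38;2;35;5;10m[48;2;25;3;7m▐[38;2;44;6;12m[48;2;52;7;14m▌[38;2;59;8;16m[48;2;66;9;18m▌[38;2;16;31;5m[48;2;15;30;4m🬎[38;2;16;31;5m[48;2;15;30;4m🬎[38;2;16;31;5m[48;2;15;30;4m🬎[38;2;16;31;5m[48;2;15;30;4m🬎[0m
[38;2;14;27;3m[48;2;13;26;3m🬎[38;2;14;27;3m[48;2;13;26;3m🬎[38;2;14;27;3m[48;2;13;26;3m🬎[38;2;14;27;3m[48;2;13;26;3m🬎[38;2;13;26;3m[48;2;23;3;6m🬺[38;2;28;4;7m[48;2;13;26;3m🬎[38;2;48;6;13m[48;2;13;26;3m🬎[38;2;63;8;17m[48;2;13;26;3m🬆[38;2;14;27;3m[48;2;13;26;3m🬎[38;2;14;27;3m[48;2;13;26;3m🬎[38;2;14;27;3m[48;2;13;26;3m🬎[38;2;14;27;3m[48;2;13;26;3m🬎[0m
[38;2;12;25;2m[48;2;11;23;2m🬂[38;2;12;25;2m[48;2;11;23;2m🬂[38;2;12;25;2m[48;2;11;23;2m🬂[38;2;12;25;2m[48;2;11;23;2m🬂[38;2;12;25;2m[48;2;11;23;2m🬂[38;2;12;25;2m[48;2;11;23;2m🬂[38;2;12;25;2m[48;2;11;23;2m🬂[38;2;12;25;2m[48;2;11;23;2m🬂[38;2;12;25;2m[48;2;11;23;2m🬂[38;2;12;25;2m[48;2;11;23;2m🬂[38;2;12;25;2m[48;2;11;23;2m🬂[38;2;12;25;2m[48;2;11;23;2m🬂[0m
</frame>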